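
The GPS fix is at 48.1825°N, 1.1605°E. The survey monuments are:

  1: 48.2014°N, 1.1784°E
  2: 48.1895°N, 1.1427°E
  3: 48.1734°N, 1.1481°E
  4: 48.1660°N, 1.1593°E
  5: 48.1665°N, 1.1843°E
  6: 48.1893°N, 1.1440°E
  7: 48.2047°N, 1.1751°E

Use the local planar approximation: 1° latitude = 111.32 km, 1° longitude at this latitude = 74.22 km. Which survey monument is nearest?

3

Distances from 48.1825°N, 1.1605°E:
1: 2.4883 km
2: 1.5338 km
3: 1.3686 km
4: 1.8389 km
5: 2.5085 km
6: 1.4397 km
7: 2.6984 km
Minimum: 3 at 1.3686 km.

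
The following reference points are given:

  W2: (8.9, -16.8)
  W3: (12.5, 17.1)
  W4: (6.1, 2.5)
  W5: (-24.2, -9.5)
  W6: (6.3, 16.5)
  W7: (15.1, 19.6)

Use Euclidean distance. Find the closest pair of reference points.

W3 and W7

Pairwise distances:
W2–W3: √((3.6)² + (33.9)²) = √(12.960 + 1149.210) = 34.1
W2–W4: √((-2.8)² + (19.3)²) = √(7.840 + 372.490) = 19.5
W2–W5: √((-33.1)² + (7.3)²) = √(1095.610 + 53.290) = 33.9
W2–W6: √((-2.6)² + (33.3)²) = √(6.760 + 1108.890) = 33.4
W2–W7: √((6.2)² + (36.4)²) = √(38.440 + 1324.960) = 36.9
W3–W4: √((-6.4)² + (-14.6)²) = √(40.960 + 213.160) = 15.9
W3–W5: √((-36.7)² + (-26.6)²) = √(1346.890 + 707.560) = 45.3
W3–W6: √((-6.2)² + (-0.6)²) = √(38.440 + 0.360) = 6.2
W3–W7: √((2.6)² + (2.5)²) = √(6.760 + 6.250) = 3.6
W4–W5: √((-30.3)² + (-12.0)²) = √(918.090 + 144.000) = 32.6
W4–W6: √((0.2)² + (14.0)²) = √(0.040 + 196.000) = 14.0
W4–W7: √((9.0)² + (17.1)²) = √(81.000 + 292.410) = 19.3
W5–W6: √((30.5)² + (26.0)²) = √(930.250 + 676.000) = 40.1
W5–W7: √((39.3)² + (29.1)²) = √(1544.490 + 846.810) = 48.9
W6–W7: √((8.8)² + (3.1)²) = √(77.440 + 9.610) = 9.3
Closest pair: W3–W7 at 3.6.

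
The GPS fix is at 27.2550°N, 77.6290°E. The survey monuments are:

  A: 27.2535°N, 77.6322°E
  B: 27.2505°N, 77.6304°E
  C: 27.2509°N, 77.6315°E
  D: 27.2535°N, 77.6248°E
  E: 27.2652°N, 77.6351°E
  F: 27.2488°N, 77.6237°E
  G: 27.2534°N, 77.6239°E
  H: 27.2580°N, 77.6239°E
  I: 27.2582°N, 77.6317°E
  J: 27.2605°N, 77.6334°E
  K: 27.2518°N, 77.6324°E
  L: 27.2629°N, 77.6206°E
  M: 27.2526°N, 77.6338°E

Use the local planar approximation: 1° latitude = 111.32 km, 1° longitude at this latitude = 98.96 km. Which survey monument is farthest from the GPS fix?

E

Distances from 27.2550°N, 77.6290°E:
A: √((-0.0015·111.32)² + (0.0032·98.96)²) = √(0.027882 + 0.100281) = 0.3580 km
B: √((-0.0045·111.32)² + (0.0014·98.96)²) = √(0.250941 + 0.019194) = 0.5197 km
C: √((-0.0041·111.32)² + (0.0025·98.96)²) = √(0.208312 + 0.061207) = 0.5192 km
D: √((-0.0015·111.32)² + (-0.0042·98.96)²) = √(0.027882 + 0.172750) = 0.4479 km
E: √((0.0102·111.32)² + (0.0061·98.96)²) = √(1.289278 + 0.364401) = 1.2860 km
F: √((-0.0062·111.32)² + (-0.0053·98.96)²) = √(0.476354 + 0.275088) = 0.8669 km
G: √((-0.0016·111.32)² + (-0.0051·98.96)²) = √(0.031724 + 0.254718) = 0.5352 km
H: √((0.0030·111.32)² + (-0.0051·98.96)²) = √(0.111529 + 0.254718) = 0.6052 km
I: √((0.0032·111.32)² + (0.0027·98.96)²) = √(0.126896 + 0.071392) = 0.4453 km
J: √((0.0055·111.32)² + (0.0044·98.96)²) = √(0.374862 + 0.189594) = 0.7513 km
K: √((-0.0032·111.32)² + (0.0034·98.96)²) = √(0.126896 + 0.113208) = 0.4900 km
L: √((0.0079·111.32)² + (-0.0084·98.96)²) = √(0.773394 + 0.691000) = 1.2101 km
M: √((-0.0024·111.32)² + (0.0048·98.96)²) = √(0.071379 + 0.225633) = 0.5450 km
Maximum: E at 1.2860 km.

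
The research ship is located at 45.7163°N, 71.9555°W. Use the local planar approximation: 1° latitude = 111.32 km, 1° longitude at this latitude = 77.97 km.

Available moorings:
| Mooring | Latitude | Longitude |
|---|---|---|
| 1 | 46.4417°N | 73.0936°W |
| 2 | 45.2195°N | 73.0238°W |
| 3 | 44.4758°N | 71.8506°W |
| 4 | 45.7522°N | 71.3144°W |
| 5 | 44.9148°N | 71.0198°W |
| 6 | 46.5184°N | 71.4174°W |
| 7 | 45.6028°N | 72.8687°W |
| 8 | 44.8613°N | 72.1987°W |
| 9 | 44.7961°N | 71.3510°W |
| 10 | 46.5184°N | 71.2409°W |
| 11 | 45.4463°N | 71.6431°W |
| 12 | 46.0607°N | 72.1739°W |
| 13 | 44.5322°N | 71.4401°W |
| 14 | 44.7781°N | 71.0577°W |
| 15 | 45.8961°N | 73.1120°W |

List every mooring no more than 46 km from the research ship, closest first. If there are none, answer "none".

11, 12

Distances from 45.7163°N, 71.9555°W:
1: 119.9799 km
2: 99.9831 km
3: 138.3345 km
4: 50.1461 km
5: 115.2536 km
6: 98.6557 km
7: 72.3145 km
8: 97.0491 km
9: 112.7598 km
10: 105.2477 km
11: 38.6871 km
12: 41.9503 km
13: 137.8036 km
14: 125.7299 km
15: 92.3670 km
Threshold 46 km: 11 (38.6871 km), 12 (41.9503 km) are within range.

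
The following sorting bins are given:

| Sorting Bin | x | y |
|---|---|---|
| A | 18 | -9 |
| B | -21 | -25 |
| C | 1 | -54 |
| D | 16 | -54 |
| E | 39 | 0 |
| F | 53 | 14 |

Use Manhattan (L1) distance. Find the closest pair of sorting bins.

C and D

Pairwise distances:
C–D: |15| + |0| = 15 + 0 = 15
E–F: |14| + |14| = 14 + 14 = 28
A–E: |21| + |9| = 21 + 9 = 30
A–D: |-2| + |-45| = 2 + 45 = 47
B–C: |22| + |-29| = 22 + 29 = 51
A–B: |-39| + |-16| = 39 + 16 = 55
A–F: |35| + |23| = 35 + 23 = 58
A–C: |-17| + |-45| = 17 + 45 = 62
B–D: |37| + |-29| = 37 + 29 = 66
D–E: |23| + |54| = 23 + 54 = 77
B–E: |60| + |25| = 60 + 25 = 85
C–E: |38| + |54| = 38 + 54 = 92
D–F: |37| + |68| = 37 + 68 = 105
B–F: |74| + |39| = 74 + 39 = 113
C–F: |52| + |68| = 52 + 68 = 120
Closest pair: C–D at 15.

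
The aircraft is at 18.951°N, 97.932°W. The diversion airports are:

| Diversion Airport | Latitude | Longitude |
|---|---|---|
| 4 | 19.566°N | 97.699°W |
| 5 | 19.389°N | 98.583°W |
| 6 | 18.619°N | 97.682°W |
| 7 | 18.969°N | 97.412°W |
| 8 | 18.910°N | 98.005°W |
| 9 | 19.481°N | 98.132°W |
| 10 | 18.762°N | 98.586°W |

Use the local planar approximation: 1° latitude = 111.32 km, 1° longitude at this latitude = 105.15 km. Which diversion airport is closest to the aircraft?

8

Distances from 18.951°N, 97.932°W:
4: √((0.615·111.32)² + (0.233·105.15)²) = √(4687.01806 + 600.24755) = 72.714 km
5: √((0.438·111.32)² + (-0.651·105.15)²) = √(2377.35817 + 4685.76529) = 84.042 km
6: √((-0.332·111.32)² + (0.250·105.15)²) = √(1365.91150 + 691.03266) = 45.354 km
7: √((0.018·111.32)² + (0.520·105.15)²) = √(4.01505 + 2989.68368) = 54.715 km
8: √((-0.041·111.32)² + (-0.073·105.15)²) = √(20.83119 + 58.92021) = 8.930 km
9: √((0.530·111.32)² + (-0.200·105.15)²) = √(3480.95280 + 442.26090) = 62.636 km
10: √((-0.189·111.32)² + (-0.654·105.15)²) = √(442.65972 + 4729.05158) = 71.915 km
Minimum: 8 at 8.930 km.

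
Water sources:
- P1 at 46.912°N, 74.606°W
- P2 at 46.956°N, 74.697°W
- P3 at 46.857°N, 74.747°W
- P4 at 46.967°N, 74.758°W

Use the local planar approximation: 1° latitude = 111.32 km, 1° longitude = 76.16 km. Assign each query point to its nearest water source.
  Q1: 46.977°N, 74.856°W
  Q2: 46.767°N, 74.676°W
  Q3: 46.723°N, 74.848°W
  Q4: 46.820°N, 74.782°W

Q1→P4; Q2→P3; Q3→P3; Q4→P3

Q1 at 46.977°N, 74.856°W:
  P1: 20.369 km
  P2: 12.333 km
  P3: 15.728 km
  P4: 7.546 km
  → nearest: P4 (7.546 km)
Q2 at 46.767°N, 74.676°W:
  P1: 16.999 km
  P2: 21.100 km
  P3: 11.385 km
  P4: 23.123 km
  → nearest: P3 (11.385 km)
Q3 at 46.723°N, 74.848°W:
  P1: 27.971 km
  P2: 28.373 km
  P3: 16.783 km
  P4: 28.014 km
  → nearest: P3 (16.783 km)
Q4 at 46.820°N, 74.782°W:
  P1: 16.869 km
  P2: 16.465 km
  P3: 4.906 km
  P4: 16.466 km
  → nearest: P3 (4.906 km)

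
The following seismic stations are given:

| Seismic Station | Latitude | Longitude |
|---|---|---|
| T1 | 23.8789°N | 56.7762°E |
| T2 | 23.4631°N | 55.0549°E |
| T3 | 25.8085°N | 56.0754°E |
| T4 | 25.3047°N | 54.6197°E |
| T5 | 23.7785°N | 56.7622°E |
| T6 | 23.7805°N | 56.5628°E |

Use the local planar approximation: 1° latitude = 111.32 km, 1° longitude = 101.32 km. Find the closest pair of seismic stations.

T1 and T5

Pairwise distances:
T1–T2: √((-0.4158·111.32)² + (-1.7213·101.32)²) = √(2142.473038 + 30416.098065) = 180.4399 km
T1–T3: √((1.9296·111.32)² + (-0.7008·101.32)²) = √(46140.359741 + 5041.717978) = 226.2346 km
T1–T4: √((1.4258·111.32)² + (-2.1565·101.32)²) = √(25192.056177 + 47740.755472) = 270.0608 km
T1–T5: √((-0.1004·111.32)² + (-0.0140·101.32)²) = √(124.914778 + 2.012086) = 11.2662 km
T1–T6: √((-0.0984·111.32)² + (-0.2134·101.32)²) = √(119.987662 + 467.497392) = 24.2381 km
T2–T3: √((2.3454·111.32)² + (1.0205·101.32)²) = √(68167.950503 + 10690.952017) = 280.8183 km
T2–T4: √((1.8416·111.32)² + (-0.4352·101.32)²) = √(42027.833968 + 1944.321755) = 209.6954 km
T2–T5: √((0.3154·111.32)² + (1.7073·101.32)²) = √(1232.735132 + 29923.338324) = 176.5108 km
T2–T6: √((0.3174·111.32)² + (1.5079·101.32)²) = √(1248.418628 + 23341.859180) = 156.8129 km
T3–T4: √((-0.5038·111.32)² + (-1.4557·101.32)²) = √(3145.304684 + 21753.749652) = 157.7943 km
T3–T5: √((-2.0300·111.32)² + (0.6868·101.32)²) = √(51066.779616 + 4842.291559) = 236.4510 km
T3–T6: √((-2.0280·111.32)² + (0.4874·101.32)²) = √(50966.204988 + 2438.717035) = 231.0950 km
T4–T5: √((-1.5262·111.32)² + (2.1425·101.32)²) = √(28864.849255 + 47122.901500) = 275.6588 km
T4–T6: √((-1.5242·111.32)² + (1.9431·101.32)²) = √(28789.247273 + 38759.723100) = 259.9018 km
T5–T6: √((0.0020·111.32)² + (-0.1994·101.32)²) = √(0.049569 + 408.169613) = 20.2044 km
Closest pair: T1–T5 at 11.2662 km.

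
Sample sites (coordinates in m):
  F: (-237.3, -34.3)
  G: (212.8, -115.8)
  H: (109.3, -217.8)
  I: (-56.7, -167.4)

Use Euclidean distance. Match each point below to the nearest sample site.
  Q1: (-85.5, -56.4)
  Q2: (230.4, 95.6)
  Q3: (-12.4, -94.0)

Q1 at (-85.5, -56.4):
  F: 153.4 m
  G: 304.2 m
  H: 253.0 m
  I: 114.7 m
  → nearest: I (114.7 m)
Q2 at (230.4, 95.6):
  F: 485.4 m
  G: 212.1 m
  H: 336.0 m
  I: 389.4 m
  → nearest: G (212.1 m)
Q3 at (-12.4, -94.0):
  F: 232.7 m
  G: 226.3 m
  H: 173.6 m
  I: 85.7 m
  → nearest: I (85.7 m)

Q1→I; Q2→G; Q3→I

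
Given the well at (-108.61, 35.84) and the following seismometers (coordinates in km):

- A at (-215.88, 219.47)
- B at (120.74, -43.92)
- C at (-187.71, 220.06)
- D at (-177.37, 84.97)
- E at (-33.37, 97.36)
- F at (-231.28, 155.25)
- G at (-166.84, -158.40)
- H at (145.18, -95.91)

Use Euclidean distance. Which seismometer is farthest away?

Distances from (-108.61, 35.84):
A: 212.67 km
B: 242.82 km
C: 200.48 km
D: 84.51 km
E: 97.19 km
F: 171.19 km
G: 202.78 km
H: 285.95 km
Maximum: H at 285.95 km.

H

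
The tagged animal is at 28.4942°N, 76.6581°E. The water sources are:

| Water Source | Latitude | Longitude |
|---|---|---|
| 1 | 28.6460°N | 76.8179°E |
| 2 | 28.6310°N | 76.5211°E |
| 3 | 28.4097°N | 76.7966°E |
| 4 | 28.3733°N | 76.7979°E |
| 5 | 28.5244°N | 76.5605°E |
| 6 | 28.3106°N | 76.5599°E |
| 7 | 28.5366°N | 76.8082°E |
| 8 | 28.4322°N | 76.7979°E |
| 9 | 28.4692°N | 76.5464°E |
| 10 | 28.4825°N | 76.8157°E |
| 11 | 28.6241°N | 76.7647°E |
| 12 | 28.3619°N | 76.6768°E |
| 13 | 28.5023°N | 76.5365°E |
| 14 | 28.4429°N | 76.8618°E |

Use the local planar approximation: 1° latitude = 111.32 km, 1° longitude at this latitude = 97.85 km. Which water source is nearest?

Distances from 28.4942°N, 76.6581°E:
1: √((0.1518·111.32)² + (0.1598·97.85)²) = √(285.555111 + 244.497943) = 23.0229 km
2: √((0.1368·111.32)² + (-0.1370·97.85)²) = √(231.909527 + 179.706090) = 20.2883 km
3: √((-0.0845·111.32)² + (0.1385·97.85)²) = √(88.482995 + 183.662802) = 16.4968 km
4: √((-0.1209·111.32)² + (0.1398·97.85)²) = √(181.133591 + 187.126805) = 19.1901 km
5: √((0.0302·111.32)² + (-0.0976·97.85)²) = √(11.302130 + 91.205556) = 10.1246 km
6: √((-0.1836·111.32)² + (-0.0982·97.85)²) = √(417.726232 + 92.330383) = 22.5844 km
7: √((0.0424·111.32)² + (0.1501·97.85)²) = √(22.278098 + 215.716341) = 15.4271 km
8: √((-0.0620·111.32)² + (0.1398·97.85)²) = √(47.635395 + 187.126805) = 15.3220 km
9: √((-0.0250·111.32)² + (-0.1117·97.85)²) = √(7.745089 + 119.461512) = 11.2786 km
10: √((-0.0117·111.32)² + (0.1576·97.85)²) = √(1.696360 + 237.812176) = 15.4761 km
11: √((0.1299·111.32)² + (0.1066·97.85)²) = √(209.105135 + 108.801797) = 17.8299 km
12: √((-0.1323·111.32)² + (0.0187·97.85)²) = √(216.903262 + 3.348150) = 14.8409 km
13: √((0.0081·111.32)² + (-0.1216·97.85)²) = √(0.813048 + 141.575730) = 11.9327 km
14: √((-0.0513·111.32)² + (0.2037·97.85)²) = √(32.612277 + 397.286418) = 20.7340 km
Minimum: 5 at 10.1246 km.

5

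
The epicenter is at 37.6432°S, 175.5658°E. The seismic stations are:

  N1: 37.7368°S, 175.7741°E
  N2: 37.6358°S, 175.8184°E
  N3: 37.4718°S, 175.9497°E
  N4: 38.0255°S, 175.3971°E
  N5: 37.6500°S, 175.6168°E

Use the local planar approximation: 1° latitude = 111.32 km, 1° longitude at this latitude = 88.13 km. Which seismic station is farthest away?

Distances from 37.6432°S, 175.5658°E:
N1: √((-0.0936·111.32)² + (0.2083·88.13)²) = √(108.567064 + 336.997035) = 21.1084 km
N2: √((0.0074·111.32)² + (0.2526·88.13)²) = √(0.678594 + 495.580526) = 22.2769 km
N3: √((0.1714·111.32)² + (0.3839·88.13)²) = √(364.055864 + 1144.679129) = 38.8424 km
N4: √((-0.3823·111.32)² + (-0.1687·88.13)²) = √(1811.152382 + 221.043478) = 45.0799 km
N5: √((-0.0068·111.32)² + (0.0510·88.13)²) = √(0.573013 + 20.201699) = 4.5579 km
Maximum: N4 at 45.0799 km.

N4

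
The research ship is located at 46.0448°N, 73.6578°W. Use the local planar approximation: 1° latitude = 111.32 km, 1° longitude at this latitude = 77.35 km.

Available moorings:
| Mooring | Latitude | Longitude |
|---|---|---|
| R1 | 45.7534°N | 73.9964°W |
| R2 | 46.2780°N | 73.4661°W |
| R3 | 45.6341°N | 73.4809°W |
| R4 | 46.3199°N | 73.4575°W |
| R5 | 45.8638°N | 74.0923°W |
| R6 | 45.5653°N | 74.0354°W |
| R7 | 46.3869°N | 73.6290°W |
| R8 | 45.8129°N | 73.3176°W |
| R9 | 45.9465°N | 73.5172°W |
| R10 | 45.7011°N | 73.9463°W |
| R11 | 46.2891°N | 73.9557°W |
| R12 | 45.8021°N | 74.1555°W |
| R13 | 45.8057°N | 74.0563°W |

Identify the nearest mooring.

Distances from 46.0448°N, 73.6578°W:
R1: √((-0.2914·111.32)² + (-0.3386·77.35)²) = √(1052.265884 + 685.953290) = 41.6920 km
R2: √((0.2332·111.32)² + (0.1917·77.35)²) = √(673.912462 + 219.869436) = 29.8962 km
R3: √((-0.4107·111.32)² + (0.1769·77.35)²) = √(2090.238299 + 187.230373) = 47.7228 km
R4: √((0.2751·111.32)² + (0.2003·77.35)²) = √(937.837461 + 240.039401) = 34.3202 km
R5: √((-0.1810·111.32)² + (-0.4345·77.35)²) = √(405.978977 + 1129.536314) = 39.1857 km
R6: √((-0.4795·111.32)² + (-0.3776·77.35)²) = √(2849.204479 + 853.069878) = 60.8463 km
R7: √((0.3421·111.32)² + (0.0288·77.35)²) = √(1450.282290 + 4.962558) = 38.1477 km
R8: √((-0.2319·111.32)² + (0.3402·77.35)²) = √(666.419801 + 692.451331) = 36.8629 km
R9: √((-0.0983·111.32)² + (0.1406·77.35)²) = √(119.743909 + 118.274543) = 15.4278 km
R10: √((-0.3437·111.32)² + (-0.2885·77.35)²) = √(1463.879940 + 497.980424) = 44.2929 km
R11: √((0.2443·111.32)² + (-0.2979·77.35)²) = √(739.593915 + 530.959802) = 35.6448 km
R12: √((-0.2427·111.32)² + (-0.4977·77.35)²) = √(729.937958 + 1482.026323) = 47.0315 km
R13: √((-0.2391·111.32)² + (-0.3985·77.35)²) = √(708.444034 + 950.117435) = 40.7254 km
Minimum: R9 at 15.4278 km.

R9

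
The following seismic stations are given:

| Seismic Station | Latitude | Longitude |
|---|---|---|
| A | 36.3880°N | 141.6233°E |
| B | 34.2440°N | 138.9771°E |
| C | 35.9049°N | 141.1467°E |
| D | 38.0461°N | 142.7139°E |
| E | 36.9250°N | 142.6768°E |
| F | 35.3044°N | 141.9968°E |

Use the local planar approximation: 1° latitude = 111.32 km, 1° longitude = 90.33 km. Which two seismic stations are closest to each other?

A and C

Pairwise distances:
A–B: 337.7859 km
A–C: 68.8880 km
A–D: 209.2239 km
A–E: 112.3808 km
A–F: 125.2557 km
B–C: 269.4308 km
B–D: 541.3660 km
B–E: 448.0595 km
B–F: 297.2163 km
C–D: 277.2281 km
C–E: 178.8810 km
C–F: 101.8098 km
D–E: 124.8458 km
D–F: 312.0042 km
E–F: 190.5754 km
Closest pair: A–C at 68.8880 km.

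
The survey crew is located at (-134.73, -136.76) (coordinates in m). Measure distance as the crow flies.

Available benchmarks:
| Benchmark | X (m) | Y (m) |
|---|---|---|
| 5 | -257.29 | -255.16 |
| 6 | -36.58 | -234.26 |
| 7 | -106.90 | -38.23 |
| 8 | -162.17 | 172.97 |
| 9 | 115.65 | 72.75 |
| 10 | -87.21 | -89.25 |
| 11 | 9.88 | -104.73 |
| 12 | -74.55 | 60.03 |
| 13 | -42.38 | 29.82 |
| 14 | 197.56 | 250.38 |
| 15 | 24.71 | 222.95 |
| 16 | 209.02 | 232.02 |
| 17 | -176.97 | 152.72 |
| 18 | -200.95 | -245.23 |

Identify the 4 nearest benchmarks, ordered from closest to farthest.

Distances from (-134.73, -136.76):
5: √((-122.56)² + (-118.40)²) = √(15020.9536 + 14018.5600) = 170.41 m
6: √((98.15)² + (-97.50)²) = √(9633.4225 + 9506.2500) = 138.35 m
7: √((27.83)² + (98.53)²) = √(774.5089 + 9708.1609) = 102.38 m
8: √((-27.44)² + (309.73)²) = √(752.9536 + 95932.6729) = 310.94 m
9: √((250.38)² + (209.51)²) = √(62690.1444 + 43894.4401) = 326.47 m
10: √((47.52)² + (47.51)²) = √(2258.1504 + 2257.2001) = 67.20 m
11: √((144.61)² + (32.03)²) = √(20912.0521 + 1025.9209) = 148.11 m
12: √((60.18)² + (196.79)²) = √(3621.6324 + 38726.3041) = 205.79 m
13: √((92.35)² + (166.58)²) = √(8528.5225 + 27748.8964) = 190.47 m
14: √((332.29)² + (387.14)²) = √(110416.6441 + 149877.3796) = 510.19 m
15: √((159.44)² + (359.71)²) = √(25421.1136 + 129391.2841) = 393.46 m
16: √((343.75)² + (368.78)²) = √(118164.0625 + 135998.6884) = 504.15 m
17: √((-42.24)² + (289.48)²) = √(1784.2176 + 83798.6704) = 292.55 m
18: √((-66.22)² + (-108.47)²) = √(4385.0884 + 11765.7409) = 127.09 m
Sorted: 10 (67.20 m) < 7 (102.38 m) < 18 (127.09 m) < 6 (138.35 m) < 11 (148.11 m) < 5 (170.41 m) < …

10, 7, 18, 6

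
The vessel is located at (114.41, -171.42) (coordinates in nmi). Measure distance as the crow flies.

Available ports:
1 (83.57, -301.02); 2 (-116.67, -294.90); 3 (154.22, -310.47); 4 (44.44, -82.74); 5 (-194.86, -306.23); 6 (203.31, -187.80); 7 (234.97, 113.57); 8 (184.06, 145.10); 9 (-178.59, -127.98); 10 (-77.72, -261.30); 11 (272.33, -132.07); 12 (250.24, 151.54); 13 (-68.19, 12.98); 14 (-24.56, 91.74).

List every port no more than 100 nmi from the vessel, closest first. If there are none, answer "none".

6

Distances from (114.41, -171.42):
1: √((-30.84)² + (-129.60)²) = √(951.1056 + 16796.1600) = 133.22 nmi
2: √((-231.08)² + (-123.48)²) = √(53397.9664 + 15247.3104) = 262.00 nmi
3: √((39.81)² + (-139.05)²) = √(1584.8361 + 19334.9025) = 144.64 nmi
4: √((-69.97)² + (88.68)²) = √(4895.8009 + 7864.1424) = 112.96 nmi
5: √((-309.27)² + (-134.81)²) = √(95647.9329 + 18173.7361) = 337.37 nmi
6: √((88.90)² + (-16.38)²) = √(7903.2100 + 268.3044) = 90.40 nmi
7: √((120.56)² + (284.99)²) = √(14534.7136 + 81219.3001) = 309.44 nmi
8: √((69.65)² + (316.52)²) = √(4851.1225 + 100184.9104) = 324.09 nmi
9: √((-293.00)² + (43.44)²) = √(85849.0000 + 1887.0336) = 296.20 nmi
10: √((-192.13)² + (-89.88)²) = √(36913.9369 + 8078.4144) = 212.11 nmi
11: √((157.92)² + (39.35)²) = √(24938.7264 + 1548.4225) = 162.75 nmi
12: √((135.83)² + (322.96)²) = √(18449.7889 + 104303.1616) = 350.36 nmi
13: √((-182.60)² + (184.40)²) = √(33342.7600 + 34003.3600) = 259.51 nmi
14: √((-138.97)² + (263.16)²) = √(19312.6609 + 69253.1856) = 297.60 nmi
Threshold 100 nmi: 6 (90.40 nmi) is within range.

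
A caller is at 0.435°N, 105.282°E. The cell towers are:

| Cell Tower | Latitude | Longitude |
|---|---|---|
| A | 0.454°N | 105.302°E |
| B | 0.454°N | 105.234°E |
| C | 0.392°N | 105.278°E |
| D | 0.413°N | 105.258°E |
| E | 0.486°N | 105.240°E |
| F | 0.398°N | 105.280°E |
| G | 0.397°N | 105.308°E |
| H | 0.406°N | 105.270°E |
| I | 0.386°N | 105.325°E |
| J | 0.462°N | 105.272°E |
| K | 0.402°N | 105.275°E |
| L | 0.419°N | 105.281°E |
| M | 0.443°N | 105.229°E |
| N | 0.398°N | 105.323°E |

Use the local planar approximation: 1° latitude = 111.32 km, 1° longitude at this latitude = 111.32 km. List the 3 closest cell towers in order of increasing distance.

L, A, J

Distances from 0.435°N, 105.282°E:
A: √((0.019·111.32)² + (0.020·111.32)²) = √(4.47356 + 4.95686) = 3.071 km
B: √((0.019·111.32)² + (-0.048·111.32)²) = √(4.47356 + 28.55150) = 5.747 km
C: √((-0.043·111.32)² + (-0.004·111.32)²) = √(22.91307 + 0.19827) = 4.807 km
D: √((-0.022·111.32)² + (-0.024·111.32)²) = √(5.99780 + 7.13787) = 3.624 km
E: √((0.051·111.32)² + (-0.042·111.32)²) = √(32.23196 + 21.85974) = 7.355 km
F: √((-0.037·111.32)² + (-0.002·111.32)²) = √(16.96484 + 0.04957) = 4.125 km
G: √((-0.038·111.32)² + (0.026·111.32)²) = √(17.89425 + 8.37709) = 5.126 km
H: √((-0.029·111.32)² + (-0.012·111.32)²) = √(10.42179 + 1.78447) = 3.494 km
I: √((-0.049·111.32)² + (0.043·111.32)²) = √(29.75353 + 22.91307) = 7.257 km
J: √((0.027·111.32)² + (-0.010·111.32)²) = √(9.03387 + 1.23921) = 3.205 km
K: √((-0.033·111.32)² + (-0.007·111.32)²) = √(13.49504 + 0.60721) = 3.755 km
L: √((-0.016·111.32)² + (-0.001·111.32)²) = √(3.17239 + 0.01239) = 1.785 km
M: √((0.008·111.32)² + (-0.053·111.32)²) = √(0.79310 + 34.80953) = 5.967 km
N: √((-0.037·111.32)² + (0.041·111.32)²) = √(16.96484 + 20.83119) = 6.148 km
Sorted: L (1.785 km) < A (3.071 km) < J (3.205 km) < H (3.494 km) < D (3.624 km) < …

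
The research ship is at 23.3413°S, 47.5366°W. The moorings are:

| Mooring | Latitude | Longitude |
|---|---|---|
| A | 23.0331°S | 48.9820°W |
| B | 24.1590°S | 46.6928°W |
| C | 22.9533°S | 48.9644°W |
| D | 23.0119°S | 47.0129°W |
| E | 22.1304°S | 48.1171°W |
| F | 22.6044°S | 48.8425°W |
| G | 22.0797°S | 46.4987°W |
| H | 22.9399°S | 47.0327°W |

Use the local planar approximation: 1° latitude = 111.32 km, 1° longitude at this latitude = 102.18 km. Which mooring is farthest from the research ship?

G

Distances from 23.3413°S, 47.5366°W:
A: √((0.3082·111.32)² + (-1.4454·102.18)²) = √(1177.095404 + 21812.623210) = 151.6236 km
B: √((-0.8177·111.32)² + (0.8438·102.18)²) = √(8285.798943 + 7433.799421) = 125.3778 km
C: √((0.3880·111.32)² + (-1.4278·102.18)²) = √(1865.562685 + 21284.651902) = 152.1519 km
D: √((0.3294·111.32)² + (0.5237·102.18)²) = √(1344.601480 + 2863.498398) = 64.8699 km
E: √((1.2109·111.32)² + (-0.5805·102.18)²) = √(18170.335812 + 3518.327354) = 147.2707 km
F: √((0.7369·111.32)² + (-1.3059·102.18)²) = √(6729.201117 + 17805.396140) = 156.6352 km
G: √((1.2616·111.32)² + (1.0379·102.18)²) = √(19723.762116 + 11247.158633) = 175.9856 km
H: √((0.4014·111.32)² + (0.5039·102.18)²) = √(1996.646272 + 2651.065838) = 68.1741 km
Maximum: G at 175.9856 km.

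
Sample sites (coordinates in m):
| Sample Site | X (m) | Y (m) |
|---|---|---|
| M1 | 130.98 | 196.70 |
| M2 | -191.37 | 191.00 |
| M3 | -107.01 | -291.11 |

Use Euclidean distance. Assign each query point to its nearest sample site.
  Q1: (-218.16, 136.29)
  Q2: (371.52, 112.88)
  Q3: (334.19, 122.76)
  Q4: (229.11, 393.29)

Q1 at (-218.16, 136.29):
  M1: 354.33 m
  M2: 60.92 m
  M3: 441.62 m
  → nearest: M2 (60.92 m)
Q2 at (371.52, 112.88):
  M1: 254.73 m
  M2: 568.29 m
  M3: 626.26 m
  → nearest: M1 (254.73 m)
Q3 at (334.19, 122.76):
  M1: 216.24 m
  M2: 529.97 m
  M3: 604.93 m
  → nearest: M1 (216.24 m)
Q4 at (229.11, 393.29):
  M1: 219.72 m
  M2: 466.61 m
  M3: 762.48 m
  → nearest: M1 (219.72 m)

Q1→M2; Q2→M1; Q3→M1; Q4→M1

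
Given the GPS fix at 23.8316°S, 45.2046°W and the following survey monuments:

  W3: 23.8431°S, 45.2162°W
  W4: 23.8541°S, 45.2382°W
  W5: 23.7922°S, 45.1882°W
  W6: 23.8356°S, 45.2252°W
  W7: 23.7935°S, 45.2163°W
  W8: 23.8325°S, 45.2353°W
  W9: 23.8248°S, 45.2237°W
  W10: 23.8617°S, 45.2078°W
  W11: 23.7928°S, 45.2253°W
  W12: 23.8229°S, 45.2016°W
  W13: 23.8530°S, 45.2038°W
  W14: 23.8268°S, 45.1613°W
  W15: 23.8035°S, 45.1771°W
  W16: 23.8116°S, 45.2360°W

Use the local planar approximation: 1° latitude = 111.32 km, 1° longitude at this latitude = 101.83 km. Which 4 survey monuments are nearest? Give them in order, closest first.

W12, W3, W9, W6

Distances from 23.8316°S, 45.2046°W:
W3: √((-0.0115·111.32)² + (-0.0116·101.83)²) = √(1.638861 + 1.395300) = 1.7419 km
W4: √((-0.0225·111.32)² + (-0.0336·101.83)²) = √(6.273522 + 11.706580) = 4.2403 km
W5: √((0.0394·111.32)² + (0.0164·101.83)²) = √(19.237066 + 2.788940) = 4.6932 km
W6: √((-0.0040·111.32)² + (-0.0206·101.83)²) = √(0.198274 + 4.400337) = 2.1444 km
W7: √((0.0381·111.32)² + (-0.0117·101.83)²) = √(17.988558 + 1.419460) = 4.4055 km
W8: √((-0.0009·111.32)² + (-0.0307·101.83)²) = √(0.010038 + 9.773008) = 3.1278 km
W9: √((0.0068·111.32)² + (-0.0191·101.83)²) = √(0.573013 + 3.782842) = 2.0871 km
W10: √((-0.0301·111.32)² + (-0.0032·101.83)²) = √(11.227405 + 0.106182) = 3.3665 km
W11: √((0.0388·111.32)² + (-0.0207·101.83)²) = √(18.655627 + 4.443162) = 4.8061 km
W12: √((0.0087·111.32)² + (0.0030·101.83)²) = √(0.937961 + 0.093324) = 1.0155 km
W13: √((-0.0214·111.32)² + (0.0008·101.83)²) = √(5.675106 + 0.006636) = 2.3836 km
W14: √((0.0048·111.32)² + (0.0433·101.83)²) = √(0.285515 + 19.441389) = 4.4415 km
W15: √((0.0281·111.32)² + (0.0275·101.83)²) = √(9.784960 + 7.841820) = 4.1984 km
W16: √((0.0200·111.32)² + (-0.0314·101.83)²) = √(4.956857 + 10.223763) = 3.8962 km
Sorted: W12 (1.0155 km) < W3 (1.7419 km) < W9 (2.0871 km) < W6 (2.1444 km) < W13 (2.3836 km) < W8 (3.1278 km) < …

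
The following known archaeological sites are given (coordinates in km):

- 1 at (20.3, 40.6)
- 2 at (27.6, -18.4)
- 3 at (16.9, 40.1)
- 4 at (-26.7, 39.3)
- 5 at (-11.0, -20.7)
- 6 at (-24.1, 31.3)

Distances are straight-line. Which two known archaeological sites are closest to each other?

1 and 3

Pairwise distances:
1–2: 59.4 km
1–3: 3.4 km
1–4: 47.0 km
1–5: 68.8 km
1–6: 45.4 km
2–3: 59.5 km
2–4: 79.2 km
2–5: 38.7 km
2–6: 71.7 km
3–4: 43.6 km
3–5: 66.9 km
3–6: 41.9 km
4–5: 62.0 km
4–6: 8.4 km
5–6: 53.6 km
Closest pair: 1–3 at 3.4 km.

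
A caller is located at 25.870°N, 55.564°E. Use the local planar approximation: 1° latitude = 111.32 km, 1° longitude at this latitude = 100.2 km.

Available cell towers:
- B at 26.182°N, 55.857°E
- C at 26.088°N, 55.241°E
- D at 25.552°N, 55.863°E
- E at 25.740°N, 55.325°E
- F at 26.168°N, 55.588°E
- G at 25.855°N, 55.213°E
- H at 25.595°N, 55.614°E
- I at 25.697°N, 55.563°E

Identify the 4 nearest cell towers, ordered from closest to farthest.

I, E, H, F

Distances from 25.870°N, 55.564°E:
B: √((0.312·111.32)² + (0.293·100.2)²) = √(1206.30071 + 861.92739) = 45.478 km
C: √((0.218·111.32)² + (-0.323·100.2)²) = √(588.92418 + 1047.46733) = 40.452 km
D: √((-0.318·111.32)² + (0.299·100.2)²) = √(1253.14301 + 897.58962) = 46.376 km
E: √((-0.130·111.32)² + (-0.239·100.2)²) = √(209.42721 + 573.49712) = 27.981 km
F: √((0.298·111.32)² + (0.024·100.2)²) = √(1100.47181 + 5.78306) = 33.260 km
G: √((-0.015·111.32)² + (-0.351·100.2)²) = √(2.78823 + 1236.94297) = 35.210 km
H: √((-0.275·111.32)² + (0.050·100.2)²) = √(937.15577 + 25.10010) = 31.020 km
I: √((-0.173·111.32)² + (-0.001·100.2)²) = √(370.88443 + 0.01004) = 19.259 km
Sorted: I (19.259 km) < E (27.981 km) < H (31.020 km) < F (33.260 km) < G (35.210 km) < C (40.452 km) < …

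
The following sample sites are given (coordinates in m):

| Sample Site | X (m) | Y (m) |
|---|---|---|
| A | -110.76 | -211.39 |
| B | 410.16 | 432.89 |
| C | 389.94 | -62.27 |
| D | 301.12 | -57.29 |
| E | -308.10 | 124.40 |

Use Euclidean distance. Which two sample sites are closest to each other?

Pairwise distances:
A–B: √((520.92)² + (644.28)²) = √(271357.6464 + 415096.7184) = 828.53 m
A–C: √((500.70)² + (149.12)²) = √(250700.4900 + 22236.7744) = 522.43 m
A–D: √((411.88)² + (154.10)²) = √(169645.1344 + 23746.8100) = 439.76 m
A–E: √((-197.34)² + (335.79)²) = √(38943.0756 + 112754.9241) = 389.48 m
B–C: √((-20.22)² + (-495.16)²) = √(408.8484 + 245183.4256) = 495.57 m
B–D: √((-109.04)² + (-490.18)²) = √(11889.7216 + 240276.4324) = 502.16 m
B–E: √((-718.26)² + (-308.49)²) = √(515897.4276 + 95166.0801) = 781.71 m
C–D: √((-88.82)² + (4.98)²) = √(7888.9924 + 24.8004) = 88.96 m
C–E: √((-698.04)² + (186.67)²) = √(487259.8416 + 34845.6889) = 722.57 m
D–E: √((-609.22)² + (181.69)²) = √(371149.0084 + 33011.2561) = 635.74 m
Closest pair: C–D at 88.96 m.

C and D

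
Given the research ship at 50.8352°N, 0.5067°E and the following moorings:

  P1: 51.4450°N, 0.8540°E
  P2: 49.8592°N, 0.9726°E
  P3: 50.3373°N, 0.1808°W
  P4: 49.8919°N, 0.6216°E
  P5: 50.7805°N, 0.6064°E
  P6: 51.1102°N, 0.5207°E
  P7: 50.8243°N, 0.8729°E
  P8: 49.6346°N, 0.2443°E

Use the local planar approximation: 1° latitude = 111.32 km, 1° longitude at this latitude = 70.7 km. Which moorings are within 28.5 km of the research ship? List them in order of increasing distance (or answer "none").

P5, P7

Distances from 50.8352°N, 0.5067°E:
P1: 72.1872 km
P2: 113.5317 km
P3: 73.7200 km
P4: 105.3219 km
P5: 9.3147 km
P6: 30.6290 km
P7: 25.9188 km
P8: 134.9322 km
Threshold 28.5 km: P5 (9.3147 km), P7 (25.9188 km) are within range.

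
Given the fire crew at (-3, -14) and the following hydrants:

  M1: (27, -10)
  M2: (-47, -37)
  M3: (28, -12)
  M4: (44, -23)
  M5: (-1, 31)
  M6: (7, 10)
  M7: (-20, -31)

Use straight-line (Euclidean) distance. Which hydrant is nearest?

M7

Distances from (-3, -14):
M1: √((30)² + (4)²) = √(900.000 + 16.000) = 30.3
M2: √((-44)² + (-23)²) = √(1936.000 + 529.000) = 49.6
M3: √((31)² + (2)²) = √(961.000 + 4.000) = 31.1
M4: √((47)² + (-9)²) = √(2209.000 + 81.000) = 47.9
M5: √((2)² + (45)²) = √(4.000 + 2025.000) = 45.0
M6: √((10)² + (24)²) = √(100.000 + 576.000) = 26.0
M7: √((-17)² + (-17)²) = √(289.000 + 289.000) = 24.0
Minimum: M7 at 24.0.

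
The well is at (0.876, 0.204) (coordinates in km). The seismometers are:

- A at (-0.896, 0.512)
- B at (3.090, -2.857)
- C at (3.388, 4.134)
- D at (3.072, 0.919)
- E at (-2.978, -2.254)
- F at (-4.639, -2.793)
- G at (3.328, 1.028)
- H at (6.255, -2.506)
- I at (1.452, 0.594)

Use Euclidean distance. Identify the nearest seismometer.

I

Distances from (0.876, 0.204):
A: 1.799 km
B: 3.778 km
C: 4.664 km
D: 2.309 km
E: 4.571 km
F: 6.277 km
G: 2.587 km
H: 6.023 km
I: 0.696 km
Minimum: I at 0.696 km.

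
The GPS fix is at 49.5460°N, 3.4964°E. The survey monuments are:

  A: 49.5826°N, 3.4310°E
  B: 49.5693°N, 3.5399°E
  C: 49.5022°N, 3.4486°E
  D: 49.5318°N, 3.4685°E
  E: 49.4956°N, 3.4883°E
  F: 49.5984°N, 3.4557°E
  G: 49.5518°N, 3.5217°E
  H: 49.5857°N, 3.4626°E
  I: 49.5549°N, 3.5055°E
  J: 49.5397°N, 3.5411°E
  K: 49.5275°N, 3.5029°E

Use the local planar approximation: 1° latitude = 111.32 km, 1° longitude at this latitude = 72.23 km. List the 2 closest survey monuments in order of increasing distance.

I, G

Distances from 49.5460°N, 3.4964°E:
A: 6.2382 km
B: 4.0743 km
C: 5.9744 km
D: 2.5612 km
E: 5.6410 km
F: 6.5321 km
G: 1.9381 km
H: 5.0489 km
I: 1.1890 km
J: 3.3040 km
K: 2.1123 km
Sorted: I (1.1890 km) < G (1.9381 km) < K (2.1123 km) < D (2.5612 km) < …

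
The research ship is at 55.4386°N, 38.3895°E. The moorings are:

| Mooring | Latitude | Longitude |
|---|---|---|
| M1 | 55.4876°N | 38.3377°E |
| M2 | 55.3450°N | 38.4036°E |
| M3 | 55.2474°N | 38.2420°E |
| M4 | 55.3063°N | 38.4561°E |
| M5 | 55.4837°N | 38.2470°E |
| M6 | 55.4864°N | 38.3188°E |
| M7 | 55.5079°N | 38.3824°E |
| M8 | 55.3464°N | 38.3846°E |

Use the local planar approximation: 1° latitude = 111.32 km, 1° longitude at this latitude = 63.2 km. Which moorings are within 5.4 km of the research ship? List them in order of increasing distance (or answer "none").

Distances from 55.4386°N, 38.3895°E:
M1: √((0.0490·111.32)² + (-0.0518·63.2)²) = √(29.753534 + 10.717505) = 6.3617 km
M2: √((-0.0936·111.32)² + (0.0141·63.2)²) = √(108.567064 + 0.794095) = 10.4576 km
M3: √((-0.1912·111.32)² + (-0.1475·63.2)²) = √(453.025002 + 86.899684) = 23.2363 km
M4: √((-0.1323·111.32)² + (0.0666·63.2)²) = √(216.903262 + 17.716691) = 15.3173 km
M5: √((0.0451·111.32)² + (-0.1425·63.2)²) = √(25.205742 + 81.108036) = 10.3109 km
M6: √((0.0478·111.32)² + (-0.0707·63.2)²) = √(28.314063 + 19.965169) = 6.9483 km
M7: √((0.0693·111.32)² + (-0.0071·63.2)²) = √(59.513140 + 0.201350) = 7.7275 km
M8: √((-0.0922·111.32)² + (-0.0049·63.2)²) = √(105.343620 + 0.095902) = 10.2684 km
Threshold 5.4 km: none within range.

none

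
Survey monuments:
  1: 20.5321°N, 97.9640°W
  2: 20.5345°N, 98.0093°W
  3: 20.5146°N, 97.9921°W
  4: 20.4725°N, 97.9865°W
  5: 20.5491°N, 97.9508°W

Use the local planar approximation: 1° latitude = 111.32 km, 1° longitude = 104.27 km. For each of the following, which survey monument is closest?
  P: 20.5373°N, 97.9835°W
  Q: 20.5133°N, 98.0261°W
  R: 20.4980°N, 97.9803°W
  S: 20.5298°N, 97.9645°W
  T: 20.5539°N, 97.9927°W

P→1; Q→2; R→3; S→1; T→2

P at 20.5373°N, 97.9835°W:
  1: √((-0.0052·111.32)² + (0.0195·104.27)²) = √(0.335084 + 4.134167) = 2.1141 km
  2: √((-0.0028·111.32)² + (-0.0258·104.27)²) = √(0.097154 + 7.236993) = 2.7082 km
  3: √((-0.0227·111.32)² + (-0.0086·104.27)²) = √(6.385547 + 0.804110) = 2.6814 km
  4: √((-0.0648·111.32)² + (-0.0030·104.27)²) = √(52.035102 + 0.097850) = 7.2203 km
  5: √((0.0118·111.32)² + (0.0327·104.27)²) = √(1.725482 + 11.625570) = 3.6539 km
  → nearest: 1 (2.1141 km)
Q at 20.5133°N, 98.0261°W:
  1: √((0.0188·111.32)² + (0.0621·104.27)²) = √(4.379879 + 41.927788) = 6.8050 km
  2: √((0.0212·111.32)² + (0.0168·104.27)²) = √(5.569524 + 3.068579) = 2.9391 km
  3: √((0.0013·111.32)² + (0.0340·104.27)²) = √(0.020943 + 12.568301) = 3.5481 km
  4: √((-0.0408·111.32)² + (0.0396·104.27)²) = √(20.628456 + 17.049401) = 6.1382 km
  5: √((0.0358·111.32)² + (0.0753·104.27)²) = √(15.882265 + 61.646539) = 8.8050 km
  → nearest: 2 (2.9391 km)
R at 20.4980°N, 97.9803°W:
  1: √((0.0341·111.32)² + (0.0163·104.27)²) = √(14.409707 + 2.888644) = 4.1591 km
  2: √((0.0365·111.32)² + (-0.0290·104.27)²) = √(16.509432 + 9.143548) = 5.0649 km
  3: √((0.0166·111.32)² + (-0.0118·104.27)²) = √(3.414779 + 1.513850) = 2.2201 km
  4: √((-0.0255·111.32)² + (-0.0062·104.27)²) = √(8.057991 + 0.417929) = 2.9113 km
  5: √((0.0511·111.32)² + (0.0295·104.27)²) = √(32.358486 + 9.461561) = 6.4668 km
  → nearest: 3 (2.2201 km)
S at 20.5298°N, 97.9645°W:
  1: √((0.0023·111.32)² + (0.0005·104.27)²) = √(0.065554 + 0.002718) = 0.2613 km
  2: √((0.0047·111.32)² + (-0.0448·104.27)²) = √(0.273742 + 21.821006) = 4.7005 km
  3: √((-0.0152·111.32)² + (-0.0276·104.27)²) = √(2.863081 + 8.282032) = 3.3384 km
  4: √((-0.0573·111.32)² + (-0.0220·104.27)²) = √(40.686997 + 5.262161) = 6.7786 km
  5: √((0.0193·111.32)² + (0.0137·104.27)²) = √(4.615949 + 2.040609) = 2.5800 km
  → nearest: 1 (0.2613 km)
T at 20.5539°N, 97.9927°W:
  1: √((-0.0218·111.32)² + (0.0287·104.27)²) = √(5.889242 + 8.955350) = 3.8529 km
  2: √((-0.0194·111.32)² + (-0.0166·104.27)²) = √(4.663907 + 2.995952) = 2.7676 km
  3: √((-0.0393·111.32)² + (0.0006·104.27)²) = √(19.139540 + 0.003914) = 4.3753 km
  4: √((-0.0814·111.32)² + (0.0062·104.27)²) = √(82.109840 + 0.417929) = 9.0845 km
  5: √((-0.0048·111.32)² + (0.0419·104.27)²) = √(0.285515 + 19.087401) = 4.4015 km
  → nearest: 2 (2.7676 km)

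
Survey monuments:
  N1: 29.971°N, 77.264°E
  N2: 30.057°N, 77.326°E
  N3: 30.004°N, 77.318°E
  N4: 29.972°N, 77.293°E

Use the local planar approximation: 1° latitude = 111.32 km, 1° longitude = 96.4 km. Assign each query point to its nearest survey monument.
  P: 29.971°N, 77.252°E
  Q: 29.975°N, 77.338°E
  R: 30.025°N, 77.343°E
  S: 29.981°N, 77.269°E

P at 29.971°N, 77.252°E:
  N1: √((0.000·111.32)² + (0.012·96.4)²) = √(0.00000 + 1.33819) = 1.157 km
  N2: √((0.086·111.32)² + (0.074·96.4)²) = √(91.65229 + 50.88825) = 11.939 km
  N3: √((0.033·111.32)² + (0.066·96.4)²) = √(13.49504 + 40.48013) = 7.347 km
  N4: √((0.001·111.32)² + (0.041·96.4)²) = √(0.01239 + 15.62147) = 3.954 km
  → nearest: N1 (1.157 km)
Q at 29.975°N, 77.338°E:
  N1: √((-0.004·111.32)² + (-0.074·96.4)²) = √(0.19827 + 50.88825) = 7.147 km
  N2: √((0.082·111.32)² + (-0.012·96.4)²) = √(83.32477 + 1.33819) = 9.201 km
  N3: √((0.029·111.32)² + (-0.020·96.4)²) = √(10.42179 + 3.71718) = 3.760 km
  N4: √((-0.003·111.32)² + (-0.045·96.4)²) = √(0.11153 + 18.81824) = 4.351 km
  → nearest: N3 (3.760 km)
R at 30.025°N, 77.343°E:
  N1: √((-0.054·111.32)² + (-0.079·96.4)²) = √(36.13549 + 57.99736) = 9.702 km
  N2: √((0.032·111.32)² + (-0.017·96.4)²) = √(12.68955 + 2.68567) = 3.921 km
  N3: √((-0.021·111.32)² + (-0.025·96.4)²) = √(5.46493 + 5.80810) = 3.358 km
  N4: √((-0.053·111.32)² + (-0.050·96.4)²) = √(34.80953 + 23.23240) = 7.619 km
  → nearest: N3 (3.358 km)
S at 29.981°N, 77.269°E:
  N1: √((-0.010·111.32)² + (-0.005·96.4)²) = √(1.23921 + 0.23232) = 1.213 km
  N2: √((0.076·111.32)² + (0.057·96.4)²) = √(71.57701 + 30.19283) = 10.088 km
  N3: √((0.023·111.32)² + (0.049·96.4)²) = √(6.55544 + 22.31240) = 5.373 km
  N4: √((-0.009·111.32)² + (0.024·96.4)²) = √(1.00376 + 5.35274) = 2.521 km
  → nearest: N1 (1.213 km)

P→N1; Q→N3; R→N3; S→N1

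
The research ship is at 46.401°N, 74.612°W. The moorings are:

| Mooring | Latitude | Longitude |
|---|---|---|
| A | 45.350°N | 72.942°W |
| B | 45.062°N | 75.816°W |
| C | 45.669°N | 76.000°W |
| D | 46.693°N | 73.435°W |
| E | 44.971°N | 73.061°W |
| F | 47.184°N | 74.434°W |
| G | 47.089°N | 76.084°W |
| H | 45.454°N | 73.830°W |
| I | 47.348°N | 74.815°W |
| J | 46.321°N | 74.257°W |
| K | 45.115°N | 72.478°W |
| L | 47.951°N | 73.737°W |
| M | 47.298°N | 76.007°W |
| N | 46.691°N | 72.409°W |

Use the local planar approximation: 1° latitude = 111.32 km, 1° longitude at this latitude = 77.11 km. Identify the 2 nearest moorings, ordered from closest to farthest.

Distances from 46.401°N, 74.612°W:
A: √((-1.051·111.32)² + (1.670·77.11)²) = √(13688.37289 + 16582.66581) = 173.986 km
B: √((-1.339·111.32)² + (-1.204·77.11)²) = √(22218.13234 + 8619.34730) = 175.606 km
C: √((-0.732·111.32)² + (-1.388·77.11)²) = √(6640.00731 + 11455.13834) = 134.518 km
D: √((0.292·111.32)² + (1.177·77.11)²) = √(1056.60363 + 8237.09988) = 96.404 km
E: √((-1.430·111.32)² + (1.551·77.11)²) = √(25340.69199 + 14303.58832) = 199.109 km
F: √((0.783·111.32)² + (0.178·77.11)²) = √(7597.48619 + 188.39155) = 88.238 km
G: √((0.688·111.32)² + (-1.472·77.11)²) = √(5865.74625 + 12883.59388) = 136.928 km
H: √((-0.947·111.32)² + (0.782·77.11)²) = √(11113.38483 + 3636.09241) = 121.447 km
I: √((0.947·111.32)² + (-0.203·77.11)²) = √(11113.38483 + 245.02674) = 106.576 km
J: √((-0.080·111.32)² + (0.355·77.11)²) = √(79.30971 + 749.33861) = 28.786 km
K: √((-1.286·111.32)² + (2.134·77.11)²) = √(20494.07553 + 27077.60424) = 218.109 km
L: √((1.550·111.32)² + (0.875·77.11)²) = √(29772.12212 + 4552.36958) = 185.269 km
M: √((0.897·111.32)² + (-1.395·77.11)²) = √(9970.82930 + 11570.97144) = 146.771 km
N: √((0.290·111.32)² + (2.203·77.11)²) = √(1042.17918 + 28856.94825) = 172.914 km
Sorted: J (28.786 km) < F (88.238 km) < D (96.404 km) < I (106.576 km) < …

J, F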